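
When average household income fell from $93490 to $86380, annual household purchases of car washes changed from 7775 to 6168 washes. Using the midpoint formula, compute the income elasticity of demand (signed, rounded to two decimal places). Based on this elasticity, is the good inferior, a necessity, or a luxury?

%ΔQ = (6168 − 7775)/[( 7775 + 6168)/2] = -1607/6971.5 = -0.230509…
%ΔIncome = (86380 − 93490)/[( 93490 + 86380)/2] = -7110/89935 = -0.079057…
E_income = (-1607/6971.5) / (-7110/89935) = 2.9157…
E_income > 1 ⇒ normal good, luxury.

2.92; luxury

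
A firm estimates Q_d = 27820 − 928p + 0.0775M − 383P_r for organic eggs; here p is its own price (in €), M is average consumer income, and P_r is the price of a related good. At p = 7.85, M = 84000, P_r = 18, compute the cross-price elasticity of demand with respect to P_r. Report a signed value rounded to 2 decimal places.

-0.34

At the given values, Q_d = 27820 − 928(7.85) + 0.0775(84000) − 383(18) = 20151.2.
∂Q_d/∂P_r = -383.
E = (-383) × (18/20151.2) = -0.3421…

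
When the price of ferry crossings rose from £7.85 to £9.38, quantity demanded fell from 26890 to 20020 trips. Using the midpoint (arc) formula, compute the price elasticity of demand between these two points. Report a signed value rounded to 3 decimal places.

%ΔQ = (20020 − 26890) / [(26890 + 20020)/2] = -6870/23455 = -0.292901…
%ΔP = (9.38 − 7.85) / [(7.85 + 9.38)/2] = 1.53/8.615 = 0.177597…
Arc Ed = %ΔQ / %ΔP = (-6870/23455) / (1.53/8.615) = -1.64924…

-1.649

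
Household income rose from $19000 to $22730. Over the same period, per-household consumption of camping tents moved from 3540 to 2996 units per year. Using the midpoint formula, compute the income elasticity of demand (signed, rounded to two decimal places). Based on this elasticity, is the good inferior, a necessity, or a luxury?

-0.93; inferior

%ΔQ = (2996 − 3540)/[( 3540 + 2996)/2] = -544/3268 = -0.166462…
%ΔIncome = (22730 − 19000)/[( 19000 + 22730)/2] = 3730/20865 = 0.178768…
E_income = (-544/3268) / (3730/20865) = -0.9311…
E_income < 0 ⇒ inferior good.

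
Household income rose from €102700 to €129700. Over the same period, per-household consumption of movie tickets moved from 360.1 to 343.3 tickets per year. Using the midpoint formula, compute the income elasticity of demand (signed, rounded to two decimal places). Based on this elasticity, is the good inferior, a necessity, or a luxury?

-0.21; inferior

%ΔQ = (343.3 − 360.1)/[( 360.1 + 343.3)/2] = -16.8/351.7 = -0.047767…
%ΔIncome = (129700 − 102700)/[( 102700 + 129700)/2] = 27000/116200 = 0.232358…
E_income = (-16.8/351.7) / (27000/116200) = -0.2055…
E_income < 0 ⇒ inferior good.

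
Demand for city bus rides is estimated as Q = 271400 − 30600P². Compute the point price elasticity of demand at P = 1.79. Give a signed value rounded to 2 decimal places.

dQ/dP = −2·30600·P = -109548. At P = 1.79, Q = 173354.54.
Ed = (dQ/dP)·(P/Q) = (-109548) × (1.79/173354.54) = -1.1311…

-1.13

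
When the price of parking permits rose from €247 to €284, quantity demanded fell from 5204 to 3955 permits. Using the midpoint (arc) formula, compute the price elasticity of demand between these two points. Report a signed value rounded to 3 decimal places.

-1.957

%ΔQ = (3955 − 5204) / [(5204 + 3955)/2] = -1249/4579.5 = -0.272737…
%ΔP = (284 − 247) / [(247 + 284)/2] = 37/265.5 = 0.139359…
Arc Ed = %ΔQ / %ΔP = (-1249/4579.5) / (37/265.5) = -1.95707…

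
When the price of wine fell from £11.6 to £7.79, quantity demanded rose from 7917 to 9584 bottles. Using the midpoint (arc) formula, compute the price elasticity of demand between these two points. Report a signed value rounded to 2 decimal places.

-0.48

%ΔQ = (9584 − 7917) / [(7917 + 9584)/2] = 1667/8750.5 = 0.190503…
%ΔP = (7.79 − 11.6) / [(11.6 + 7.79)/2] = -3.81/9.695 = -0.392986…
Arc Ed = %ΔQ / %ΔP = (1667/8750.5) / (-3.81/9.695) = -0.4847…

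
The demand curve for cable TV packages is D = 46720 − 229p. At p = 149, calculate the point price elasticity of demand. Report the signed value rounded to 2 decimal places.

-2.71

dD/dp = −229. At p = 149, D = 46720 − 229(149) = 12599.
Ed = (dD/dp)·(p/D) = −229 × (149/12599) = -2.7082…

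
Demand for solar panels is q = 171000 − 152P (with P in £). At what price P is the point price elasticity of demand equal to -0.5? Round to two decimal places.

375.00

Ed = −152P/(171000 − 152P). Set this equal to -0.5:
152P = 0.5·(171000 − 152P) ⇒ 152P(1 + 0.5) = 0.5·171000
P = 0.5·171000 / (152·1.5) = 375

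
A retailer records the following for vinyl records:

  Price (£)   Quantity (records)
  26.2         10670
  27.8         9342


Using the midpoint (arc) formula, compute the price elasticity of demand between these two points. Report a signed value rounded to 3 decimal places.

%ΔQ = (9342 − 10670) / [(10670 + 9342)/2] = -1328/10006 = -0.132720…
%ΔP = (27.8 − 26.2) / [(26.2 + 27.8)/2] = 1.6/27 = 0.059259…
Arc Ed = %ΔQ / %ΔP = (-1328/10006) / (1.6/27) = -2.23965…

-2.240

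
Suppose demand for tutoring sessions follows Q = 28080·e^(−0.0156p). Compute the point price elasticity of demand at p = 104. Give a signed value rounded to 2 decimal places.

dQ/dp = −0.0156·Q = -86.4813. At p = 104, Q = 5543.67.
Ed = (dQ/dp)·(p/Q) = (-86.4813) × (104/5543.67) = -1.6224

-1.62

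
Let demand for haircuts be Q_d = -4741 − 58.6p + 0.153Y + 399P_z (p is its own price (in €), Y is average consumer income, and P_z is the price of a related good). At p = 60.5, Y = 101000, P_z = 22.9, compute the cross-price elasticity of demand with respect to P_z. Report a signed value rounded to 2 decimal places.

At the given values, Q_d = -4741 − 58.6(60.5) + 0.153(101000) + 399(22.9) = 16303.8.
∂Q_d/∂P_z = 399.
E = (399) × (22.9/16303.8) = 0.5604…

0.56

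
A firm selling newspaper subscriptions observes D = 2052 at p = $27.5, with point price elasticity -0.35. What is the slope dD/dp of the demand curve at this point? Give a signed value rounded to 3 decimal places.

-26.116

Ed = (dD/dp)·(p/D) ⇒ dD/dp = Ed·D/p = (-0.35)·2052/27.5 = -26.11636…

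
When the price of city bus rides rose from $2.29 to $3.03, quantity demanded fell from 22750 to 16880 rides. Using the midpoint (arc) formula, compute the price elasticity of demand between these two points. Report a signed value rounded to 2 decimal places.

-1.06

%ΔQ = (16880 − 22750) / [(22750 + 16880)/2] = -5870/19815 = -0.296240…
%ΔP = (3.03 − 2.29) / [(2.29 + 3.03)/2] = 0.74/2.66 = 0.278195…
Arc Ed = %ΔQ / %ΔP = (-5870/19815) / (0.74/2.66) = -1.0648…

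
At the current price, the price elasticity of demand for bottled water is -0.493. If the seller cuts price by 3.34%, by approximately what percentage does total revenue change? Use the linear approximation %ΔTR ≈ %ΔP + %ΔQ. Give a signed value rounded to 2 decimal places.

-1.69%

%ΔQ ≈ Ed × %ΔP = (-0.493) × (-3.34%) = +1.6466%
%ΔTR ≈ %ΔP + %ΔQ = (-3.34%) + (+1.6466%) = -1.6934%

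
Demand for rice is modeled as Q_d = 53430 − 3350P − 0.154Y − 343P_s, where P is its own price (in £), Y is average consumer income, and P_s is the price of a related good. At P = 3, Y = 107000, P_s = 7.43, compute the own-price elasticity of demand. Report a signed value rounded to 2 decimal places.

-0.41

At the given values, Q_d = 53430 − 3350(3) − 0.154(107000) − 343(7.43) = 24353.51.
∂Q_d/∂P = −3350.
E = (-3350) × (3/24353.51) = -0.4126…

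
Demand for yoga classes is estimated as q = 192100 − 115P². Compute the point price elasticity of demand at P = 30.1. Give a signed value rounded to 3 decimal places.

dq/dP = −2·115·P = -6923. At P = 30.1, q = 87908.85.
Ed = (dq/dP)·(P/q) = (-6923) × (30.1/87908.85) = -2.37043…

-2.370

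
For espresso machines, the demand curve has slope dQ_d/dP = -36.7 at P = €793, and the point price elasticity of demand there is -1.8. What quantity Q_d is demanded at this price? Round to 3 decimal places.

Ed = (dQ_d/dP)·(P/Q_d) ⇒ Q_d = (dQ_d/dP)·P/Ed = (-36.7)·793/(-1.8) = 16168.38888…

16168.389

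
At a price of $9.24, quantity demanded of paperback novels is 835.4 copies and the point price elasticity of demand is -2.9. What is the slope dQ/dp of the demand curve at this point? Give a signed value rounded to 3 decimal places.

-262.193

Ed = (dQ/dp)·(p/Q) ⇒ dQ/dp = Ed·Q/p = (-2.9)·835.4/9.24 = -262.19264…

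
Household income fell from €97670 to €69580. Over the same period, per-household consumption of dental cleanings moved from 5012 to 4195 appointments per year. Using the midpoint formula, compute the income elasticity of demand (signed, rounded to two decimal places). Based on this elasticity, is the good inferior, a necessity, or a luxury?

%ΔQ = (4195 − 5012)/[( 5012 + 4195)/2] = -817/4603.5 = -0.177473…
%ΔIncome = (69580 − 97670)/[( 97670 + 69580)/2] = -28090/83625 = -0.335904…
E_income = (-817/4603.5) / (-28090/83625) = 0.5283…
0 < E_income < 1 ⇒ normal good, necessity.

0.53; necessity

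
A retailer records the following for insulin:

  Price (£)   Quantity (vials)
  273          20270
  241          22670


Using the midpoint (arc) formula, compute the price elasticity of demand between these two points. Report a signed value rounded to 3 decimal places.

%ΔQ = (22670 − 20270) / [(20270 + 22670)/2] = 2400/21470 = 0.111783…
%ΔP = (241 − 273) / [(273 + 241)/2] = -32/257 = -0.124513…
Arc Ed = %ΔQ / %ΔP = (2400/21470) / (-32/257) = -0.89776…

-0.898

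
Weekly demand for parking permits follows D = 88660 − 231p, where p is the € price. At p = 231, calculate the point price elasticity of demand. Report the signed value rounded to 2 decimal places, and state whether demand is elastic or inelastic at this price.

-1.51; elastic

dD/dp = −231. At p = 231, D = 88660 − 231(231) = 35299.
Ed = (dD/dp)·(p/D) = −231 × (231/35299) = -1.5116…
|Ed| = 1.51 > 1, so demand is elastic.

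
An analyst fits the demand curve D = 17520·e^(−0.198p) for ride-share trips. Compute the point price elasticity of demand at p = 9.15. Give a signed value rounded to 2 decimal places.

dD/dp = −0.198·D = -566.745. At p = 9.15, D = 2862.35.
Ed = (dD/dp)·(p/D) = (-566.745) × (9.15/2862.35) = -1.8117

-1.81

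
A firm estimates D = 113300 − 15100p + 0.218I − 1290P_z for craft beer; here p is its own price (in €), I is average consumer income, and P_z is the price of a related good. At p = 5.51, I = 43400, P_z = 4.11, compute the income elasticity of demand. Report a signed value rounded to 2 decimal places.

0.28

At the given values, D = 113300 − 15100(5.51) + 0.218(43400) − 1290(4.11) = 34258.3.
∂D/∂I = 0.218.
E = (0.218) × (43400/34258.3) = 0.2761…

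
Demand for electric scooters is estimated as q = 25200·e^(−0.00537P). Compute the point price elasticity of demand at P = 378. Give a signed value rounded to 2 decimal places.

dq/dP = −0.00537·q = -17.7753. At P = 378, q = 3310.12.
Ed = (dq/dP)·(P/q) = (-17.7753) × (378/3310.12) = -2.0298…

-2.03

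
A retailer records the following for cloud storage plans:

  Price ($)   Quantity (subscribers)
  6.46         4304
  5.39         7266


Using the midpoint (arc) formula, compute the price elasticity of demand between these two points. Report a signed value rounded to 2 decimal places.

-2.84

%ΔQ = (7266 − 4304) / [(4304 + 7266)/2] = 2962/5785 = 0.512013…
%ΔP = (5.39 − 6.46) / [(6.46 + 5.39)/2] = -1.07/5.925 = -0.180590…
Arc Ed = %ΔQ / %ΔP = (2962/5785) / (-1.07/5.925) = -2.8352…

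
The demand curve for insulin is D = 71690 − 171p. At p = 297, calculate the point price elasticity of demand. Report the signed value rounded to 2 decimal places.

dD/dp = −171. At p = 297, D = 71690 − 171(297) = 20903.
Ed = (dD/dp)·(p/D) = −171 × (297/20903) = -2.4296…

-2.43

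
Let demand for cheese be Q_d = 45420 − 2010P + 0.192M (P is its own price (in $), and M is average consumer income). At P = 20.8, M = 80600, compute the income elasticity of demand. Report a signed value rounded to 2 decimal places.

At the given values, Q_d = 45420 − 2010(20.8) + 0.192(80600) = 19087.2.
∂Q_d/∂M = 0.192.
E = (0.192) × (80600/19087.2) = 0.8107…

0.81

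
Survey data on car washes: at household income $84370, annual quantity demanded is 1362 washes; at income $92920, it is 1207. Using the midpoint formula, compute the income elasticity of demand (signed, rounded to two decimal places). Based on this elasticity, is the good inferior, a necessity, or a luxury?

%ΔQ = (1207 − 1362)/[( 1362 + 1207)/2] = -155/1284.5 = -0.120669…
%ΔIncome = (92920 − 84370)/[( 84370 + 92920)/2] = 8550/88645 = 0.096452…
E_income = (-155/1284.5) / (8550/88645) = -1.2510…
E_income < 0 ⇒ inferior good.

-1.25; inferior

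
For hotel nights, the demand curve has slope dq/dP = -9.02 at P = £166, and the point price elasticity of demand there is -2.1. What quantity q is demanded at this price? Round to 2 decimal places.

Ed = (dq/dP)·(P/q) ⇒ q = (dq/dP)·P/Ed = (-9.02)·166/(-2.1) = 713.0095…

713.01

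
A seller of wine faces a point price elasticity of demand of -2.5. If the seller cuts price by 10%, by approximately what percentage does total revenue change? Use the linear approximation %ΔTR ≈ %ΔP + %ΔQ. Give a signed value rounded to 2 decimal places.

%ΔQ ≈ Ed × %ΔP = (-2.5) × (-10%) = +25.0000%
%ΔTR ≈ %ΔP + %ΔQ = (-10%) + (+25.0000%) = +15.0000%

+15.00%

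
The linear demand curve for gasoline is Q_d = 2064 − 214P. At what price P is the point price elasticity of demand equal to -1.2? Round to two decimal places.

5.26

Ed = −214P/(2064 − 214P). Set this equal to -1.2:
214P = 1.2·(2064 − 214P) ⇒ 214P(1 + 1.2) = 1.2·2064
P = 1.2·2064 / (214·2.2) = 5.2608…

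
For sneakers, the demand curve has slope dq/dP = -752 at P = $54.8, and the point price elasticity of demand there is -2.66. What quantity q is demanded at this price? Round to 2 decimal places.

15492.33

Ed = (dq/dP)·(P/q) ⇒ q = (dq/dP)·P/Ed = (-752)·54.8/(-2.66) = 15492.3308…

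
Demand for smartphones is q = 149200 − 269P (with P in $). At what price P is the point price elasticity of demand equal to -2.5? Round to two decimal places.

396.18

Ed = −269P/(149200 − 269P). Set this equal to -2.5:
269P = 2.5·(149200 − 269P) ⇒ 269P(1 + 2.5) = 2.5·149200
P = 2.5·149200 / (269·3.5) = 396.1763…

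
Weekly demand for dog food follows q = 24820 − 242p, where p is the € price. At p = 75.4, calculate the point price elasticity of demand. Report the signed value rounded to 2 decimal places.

-2.78

dq/dp = −242. At p = 75.4, q = 24820 − 242(75.4) = 6573.2.
Ed = (dq/dp)·(p/q) = −242 × (75.4/6573.2) = -2.7759…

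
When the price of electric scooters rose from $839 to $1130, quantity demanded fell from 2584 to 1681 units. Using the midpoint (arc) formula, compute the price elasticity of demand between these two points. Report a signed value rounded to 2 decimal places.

%ΔQ = (1681 − 2584) / [(2584 + 1681)/2] = -903/2132.5 = -0.423446…
%ΔP = (1130 − 839) / [(839 + 1130)/2] = 291/984.5 = 0.295581…
Arc Ed = %ΔQ / %ΔP = (-903/2132.5) / (291/984.5) = -1.4325…

-1.43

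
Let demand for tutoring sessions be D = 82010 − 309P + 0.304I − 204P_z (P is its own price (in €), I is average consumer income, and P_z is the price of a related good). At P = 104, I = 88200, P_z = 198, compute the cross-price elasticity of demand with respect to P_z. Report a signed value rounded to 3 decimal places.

At the given values, D = 82010 − 309(104) + 0.304(88200) − 204(198) = 36294.8.
∂D/∂P_z = -204.
E = (-204) × (198/36294.8) = -1.11288…

-1.113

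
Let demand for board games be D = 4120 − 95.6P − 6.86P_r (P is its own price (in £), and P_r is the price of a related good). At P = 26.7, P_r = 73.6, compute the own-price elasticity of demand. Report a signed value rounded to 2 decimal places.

-2.40

At the given values, D = 4120 − 95.6(26.7) − 6.86(73.6) = 1062.584.
∂D/∂P = −95.6.
E = (-95.6) × (26.7/1062.584) = -2.4021…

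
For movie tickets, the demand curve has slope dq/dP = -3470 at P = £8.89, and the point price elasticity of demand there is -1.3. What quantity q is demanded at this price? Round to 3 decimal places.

Ed = (dq/dP)·(P/q) ⇒ q = (dq/dP)·P/Ed = (-3470)·8.89/(-1.3) = 23729.46153…

23729.462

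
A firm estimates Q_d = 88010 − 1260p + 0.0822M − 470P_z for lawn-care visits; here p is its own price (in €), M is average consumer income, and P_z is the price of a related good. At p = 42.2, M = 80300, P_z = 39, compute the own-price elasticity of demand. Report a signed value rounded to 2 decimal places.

-2.30

At the given values, Q_d = 88010 − 1260(42.2) + 0.0822(80300) − 470(39) = 23108.66.
∂Q_d/∂p = −1260.
E = (-1260) × (42.2/23108.66) = -2.3009…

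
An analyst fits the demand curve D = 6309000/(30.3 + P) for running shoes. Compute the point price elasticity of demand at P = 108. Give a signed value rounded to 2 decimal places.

dD/dP = −6309000/(30.3 + P)² = -329.85. At P = 108, D = 45618.2.
Ed = (dD/dP)·(P/D) = (-329.85) × (108/45618.2) = -0.7809…

-0.78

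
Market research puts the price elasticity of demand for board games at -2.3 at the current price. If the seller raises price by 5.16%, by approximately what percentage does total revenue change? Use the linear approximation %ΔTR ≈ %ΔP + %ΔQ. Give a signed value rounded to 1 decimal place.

-6.7%

%ΔQ ≈ Ed × %ΔP = (-2.3) × (+5.16%) = -11.8680%
%ΔTR ≈ %ΔP + %ΔQ = (+5.16%) + (-11.8680%) = -6.7080%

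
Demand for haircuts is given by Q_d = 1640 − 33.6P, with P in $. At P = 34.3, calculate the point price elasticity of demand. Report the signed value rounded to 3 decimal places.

-2.364

dQ_d/dP = −33.6. At P = 34.3, Q_d = 1640 − 33.6(34.3) = 487.52.
Ed = (dQ_d/dP)·(P/Q_d) = −33.6 × (34.3/487.52) = -2.36396…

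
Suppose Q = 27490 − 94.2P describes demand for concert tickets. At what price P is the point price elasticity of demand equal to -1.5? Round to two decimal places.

Ed = −94.2P/(27490 − 94.2P). Set this equal to -1.5:
94.2P = 1.5·(27490 − 94.2P) ⇒ 94.2P(1 + 1.5) = 1.5·27490
P = 1.5·27490 / (94.2·2.5) = 175.0955…

175.10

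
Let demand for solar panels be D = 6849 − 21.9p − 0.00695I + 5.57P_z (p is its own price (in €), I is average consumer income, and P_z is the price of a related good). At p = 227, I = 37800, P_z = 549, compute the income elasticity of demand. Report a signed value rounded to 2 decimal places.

-0.06

At the given values, D = 6849 − 21.9(227) − 0.00695(37800) + 5.57(549) = 4672.92.
∂D/∂I = -0.00695.
E = (-0.00695) × (37800/4672.92) = -0.0562…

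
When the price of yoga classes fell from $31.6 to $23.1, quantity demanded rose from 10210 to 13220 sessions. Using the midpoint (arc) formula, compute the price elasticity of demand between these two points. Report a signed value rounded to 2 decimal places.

-0.83

%ΔQ = (13220 − 10210) / [(10210 + 13220)/2] = 3010/11715 = 0.256935…
%ΔP = (23.1 − 31.6) / [(31.6 + 23.1)/2] = -8.5/27.35 = -0.310786…
Arc Ed = %ΔQ / %ΔP = (3010/11715) / (-8.5/27.35) = -0.8267…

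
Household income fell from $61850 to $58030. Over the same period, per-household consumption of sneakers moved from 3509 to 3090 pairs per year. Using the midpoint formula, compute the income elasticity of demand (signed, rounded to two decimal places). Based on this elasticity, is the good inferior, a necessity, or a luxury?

%ΔQ = (3090 − 3509)/[( 3509 + 3090)/2] = -419/3299.5 = -0.126988…
%ΔIncome = (58030 − 61850)/[( 61850 + 58030)/2] = -3820/59940 = -0.063730…
E_income = (-419/3299.5) / (-3820/59940) = 1.9925…
E_income > 1 ⇒ normal good, luxury.

1.99; luxury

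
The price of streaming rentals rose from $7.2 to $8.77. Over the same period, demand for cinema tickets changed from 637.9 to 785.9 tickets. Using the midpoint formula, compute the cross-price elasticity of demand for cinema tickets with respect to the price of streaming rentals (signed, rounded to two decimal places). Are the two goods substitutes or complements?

1.06; substitutes

%ΔQ_{cinema tickets} = (785.9 − 637.9)/avg = 148/711.9 = 0.207894…
%ΔP_{streaming rentals} = (8.77 − 7.2)/avg = 1.57/7.985 = 0.196618…
E_cross = (148/711.9) / (1.57/7.985) = 1.0573…
E_cross > 0 ⇒ the goods are substitutes.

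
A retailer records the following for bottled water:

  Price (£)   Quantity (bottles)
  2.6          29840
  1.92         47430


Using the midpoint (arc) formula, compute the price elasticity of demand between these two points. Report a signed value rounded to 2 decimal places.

-1.51

%ΔQ = (47430 − 29840) / [(29840 + 47430)/2] = 17590/38635 = 0.455286…
%ΔP = (1.92 − 2.6) / [(2.6 + 1.92)/2] = -0.68/2.26 = -0.300884…
Arc Ed = %ΔQ / %ΔP = (17590/38635) / (-0.68/2.26) = -1.5131…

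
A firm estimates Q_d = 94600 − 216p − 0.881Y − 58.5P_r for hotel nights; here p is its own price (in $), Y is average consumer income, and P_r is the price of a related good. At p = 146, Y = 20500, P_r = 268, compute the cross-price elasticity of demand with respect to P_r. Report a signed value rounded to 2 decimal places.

-0.53

At the given values, Q_d = 94600 − 216(146) − 0.881(20500) − 58.5(268) = 29325.5.
∂Q_d/∂P_r = -58.5.
E = (-58.5) × (268/29325.5) = -0.5346…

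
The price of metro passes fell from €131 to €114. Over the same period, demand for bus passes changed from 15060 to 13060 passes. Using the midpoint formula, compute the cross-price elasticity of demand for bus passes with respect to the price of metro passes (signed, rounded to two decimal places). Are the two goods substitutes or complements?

%ΔQ_{bus passes} = (13060 − 15060)/avg = -2000/14060 = -0.142247…
%ΔP_{metro passes} = (114 − 131)/avg = -17/122.5 = -0.138775…
E_cross = (-2000/14060) / (-17/122.5) = 1.0250…
E_cross > 0 ⇒ the goods are substitutes.

1.03; substitutes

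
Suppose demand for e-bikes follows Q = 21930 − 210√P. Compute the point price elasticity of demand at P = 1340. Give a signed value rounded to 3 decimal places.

dQ/dP = −210/(2√P) = -2.86838. At P = 1340, Q = 14242.7.
Ed = (dQ/dP)·(P/Q) = (-2.86838) × (1340/14242.7) = -0.26986…

-0.270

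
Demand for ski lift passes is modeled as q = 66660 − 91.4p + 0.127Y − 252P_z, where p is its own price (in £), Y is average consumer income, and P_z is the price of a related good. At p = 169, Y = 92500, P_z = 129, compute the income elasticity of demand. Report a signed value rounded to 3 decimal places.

At the given values, q = 66660 − 91.4(169) + 0.127(92500) − 252(129) = 30452.9.
∂q/∂Y = 0.127.
E = (0.127) × (92500/30452.9) = 0.38575…

0.386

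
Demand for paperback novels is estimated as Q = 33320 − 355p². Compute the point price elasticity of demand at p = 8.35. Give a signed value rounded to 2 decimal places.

-5.78

dQ/dp = −2·355·p = -5928.5. At p = 8.35, Q = 8568.5125.
Ed = (dQ/dp)·(p/Q) = (-5928.5) × (8.35/8568.5125) = -5.7773…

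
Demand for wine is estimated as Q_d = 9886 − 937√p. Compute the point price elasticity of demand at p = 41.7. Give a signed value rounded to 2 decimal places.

dQ_d/dp = −937/(2√p) = -72.5507. At p = 41.7, Q_d = 3835.27.
Ed = (dQ_d/dp)·(p/Q_d) = (-72.5507) × (41.7/3835.27) = -0.7888…

-0.79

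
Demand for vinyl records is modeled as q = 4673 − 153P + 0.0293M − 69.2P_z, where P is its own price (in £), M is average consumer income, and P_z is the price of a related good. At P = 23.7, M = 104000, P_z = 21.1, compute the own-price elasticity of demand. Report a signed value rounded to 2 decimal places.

At the given values, q = 4673 − 153(23.7) + 0.0293(104000) − 69.2(21.1) = 2633.98.
∂q/∂P = −153.
E = (-153) × (23.7/2633.98) = -1.3766…

-1.38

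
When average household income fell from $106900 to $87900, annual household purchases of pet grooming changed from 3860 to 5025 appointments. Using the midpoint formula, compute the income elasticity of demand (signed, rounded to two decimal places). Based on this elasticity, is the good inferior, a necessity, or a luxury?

%ΔQ = (5025 − 3860)/[( 3860 + 5025)/2] = 1165/4442.5 = 0.262239…
%ΔIncome = (87900 − 106900)/[( 106900 + 87900)/2] = -19000/97400 = -0.195071…
E_income = (1165/4442.5) / (-19000/97400) = -1.3443…
E_income < 0 ⇒ inferior good.

-1.34; inferior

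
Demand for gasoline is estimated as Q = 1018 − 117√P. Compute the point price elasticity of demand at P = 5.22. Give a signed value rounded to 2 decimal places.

dQ/dP = −117/(2√P) = -25.6048. At P = 5.22, Q = 750.686.
Ed = (dQ/dP)·(P/Q) = (-25.6048) × (5.22/750.686) = -0.1780…

-0.18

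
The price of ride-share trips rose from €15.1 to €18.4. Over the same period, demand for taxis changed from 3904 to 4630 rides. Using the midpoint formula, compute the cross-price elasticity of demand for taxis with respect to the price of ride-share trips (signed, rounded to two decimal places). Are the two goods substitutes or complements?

0.86; substitutes

%ΔQ_{taxis} = (4630 − 3904)/avg = 726/4267 = 0.170142…
%ΔP_{ride-share trips} = (18.4 − 15.1)/avg = 3.3/16.75 = 0.197014…
E_cross = (726/4267) / (3.3/16.75) = 0.8636…
E_cross > 0 ⇒ the goods are substitutes.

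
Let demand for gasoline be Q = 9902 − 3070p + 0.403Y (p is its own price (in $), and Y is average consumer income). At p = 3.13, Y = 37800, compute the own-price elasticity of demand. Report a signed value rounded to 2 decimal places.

At the given values, Q = 9902 − 3070(3.13) + 0.403(37800) = 15526.3.
∂Q/∂p = −3070.
E = (-3070) × (3.13/15526.3) = -0.6188…

-0.62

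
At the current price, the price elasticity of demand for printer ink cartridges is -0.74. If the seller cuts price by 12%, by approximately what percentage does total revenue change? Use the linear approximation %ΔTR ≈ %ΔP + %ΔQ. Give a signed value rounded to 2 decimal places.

%ΔQ ≈ Ed × %ΔP = (-0.74) × (-12%) = +8.8800%
%ΔTR ≈ %ΔP + %ΔQ = (-12%) + (+8.8800%) = -3.1200%

-3.12%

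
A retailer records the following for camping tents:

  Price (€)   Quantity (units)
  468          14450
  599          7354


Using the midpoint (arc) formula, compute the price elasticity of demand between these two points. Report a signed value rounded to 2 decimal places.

%ΔQ = (7354 − 14450) / [(14450 + 7354)/2] = -7096/10902 = -0.650889…
%ΔP = (599 − 468) / [(468 + 599)/2] = 131/533.5 = 0.245548…
Arc Ed = %ΔQ / %ΔP = (-7096/10902) / (131/533.5) = -2.6507…

-2.65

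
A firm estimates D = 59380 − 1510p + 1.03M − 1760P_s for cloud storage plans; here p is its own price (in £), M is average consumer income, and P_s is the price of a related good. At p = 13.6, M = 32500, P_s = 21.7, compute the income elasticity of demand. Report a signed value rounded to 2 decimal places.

At the given values, D = 59380 − 1510(13.6) + 1.03(32500) − 1760(21.7) = 34127.
∂D/∂M = 1.03.
E = (1.03) × (32500/34127) = 0.9808…

0.98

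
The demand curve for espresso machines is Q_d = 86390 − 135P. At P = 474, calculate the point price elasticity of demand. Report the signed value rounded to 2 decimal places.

dQ_d/dP = −135. At P = 474, Q_d = 86390 − 135(474) = 22400.
Ed = (dQ_d/dP)·(P/Q_d) = −135 × (474/22400) = -2.8566…

-2.86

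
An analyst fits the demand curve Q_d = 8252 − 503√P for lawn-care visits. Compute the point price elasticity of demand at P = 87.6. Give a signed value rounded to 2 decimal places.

-0.66

dQ_d/dP = −503/(2√P) = -26.8711. At P = 87.6, Q_d = 3544.18.
Ed = (dQ_d/dP)·(P/Q_d) = (-26.8711) × (87.6/3544.18) = -0.6641…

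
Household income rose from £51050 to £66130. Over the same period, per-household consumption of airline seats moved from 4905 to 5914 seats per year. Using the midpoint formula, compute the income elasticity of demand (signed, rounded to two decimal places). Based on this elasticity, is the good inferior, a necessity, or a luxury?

%ΔQ = (5914 − 4905)/[( 4905 + 5914)/2] = 1009/5409.5 = 0.186523…
%ΔIncome = (66130 − 51050)/[( 51050 + 66130)/2] = 15080/58590 = 0.257381…
E_income = (1009/5409.5) / (15080/58590) = 0.7246…
0 < E_income < 1 ⇒ normal good, necessity.

0.72; necessity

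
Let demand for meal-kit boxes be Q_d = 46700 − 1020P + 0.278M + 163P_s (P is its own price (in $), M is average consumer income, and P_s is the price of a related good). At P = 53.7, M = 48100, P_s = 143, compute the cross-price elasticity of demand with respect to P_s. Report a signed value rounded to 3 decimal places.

At the given values, Q_d = 46700 − 1020(53.7) + 0.278(48100) + 163(143) = 28606.8.
∂Q_d/∂P_s = 163.
E = (163) × (143/28606.8) = 0.81480…

0.815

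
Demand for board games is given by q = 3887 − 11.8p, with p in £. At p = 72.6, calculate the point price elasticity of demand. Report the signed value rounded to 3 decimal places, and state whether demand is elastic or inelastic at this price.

-0.283; inelastic

dq/dp = −11.8. At p = 72.6, q = 3887 − 11.8(72.6) = 3030.32.
Ed = (dq/dp)·(p/q) = −11.8 × (72.6/3030.32) = -0.28270…
|Ed| = 0.283 < 1, so demand is inelastic.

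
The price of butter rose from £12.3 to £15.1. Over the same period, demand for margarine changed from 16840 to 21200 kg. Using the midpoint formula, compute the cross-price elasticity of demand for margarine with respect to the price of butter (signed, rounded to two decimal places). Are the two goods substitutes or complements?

1.12; substitutes

%ΔQ_{margarine} = (21200 − 16840)/avg = 4360/19020 = 0.229232…
%ΔP_{butter} = (15.1 − 12.3)/avg = 2.8/13.7 = 0.204379…
E_cross = (4360/19020) / (2.8/13.7) = 1.1216…
E_cross > 0 ⇒ the goods are substitutes.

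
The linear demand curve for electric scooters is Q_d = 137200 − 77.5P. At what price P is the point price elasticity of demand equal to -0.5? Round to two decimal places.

Ed = −77.5P/(137200 − 77.5P). Set this equal to -0.5:
77.5P = 0.5·(137200 − 77.5P) ⇒ 77.5P(1 + 0.5) = 0.5·137200
P = 0.5·137200 / (77.5·1.5) = 590.1075…

590.11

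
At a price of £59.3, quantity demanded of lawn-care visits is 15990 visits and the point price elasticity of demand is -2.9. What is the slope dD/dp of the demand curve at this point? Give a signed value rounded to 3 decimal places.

Ed = (dD/dp)·(p/D) ⇒ dD/dp = Ed·D/p = (-2.9)·15990/59.3 = -781.97301…

-781.973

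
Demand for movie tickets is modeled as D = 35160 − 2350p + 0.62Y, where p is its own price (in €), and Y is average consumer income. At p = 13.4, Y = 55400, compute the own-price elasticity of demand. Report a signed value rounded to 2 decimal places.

At the given values, D = 35160 − 2350(13.4) + 0.62(55400) = 38018.
∂D/∂p = −2350.
E = (-2350) × (13.4/38018) = -0.8282…

-0.83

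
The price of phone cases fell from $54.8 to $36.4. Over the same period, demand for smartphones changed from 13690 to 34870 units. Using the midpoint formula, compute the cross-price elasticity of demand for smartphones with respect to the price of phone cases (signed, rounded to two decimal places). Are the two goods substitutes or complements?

%ΔQ_{smartphones} = (34870 − 13690)/avg = 21180/24280 = 0.872322…
%ΔP_{phone cases} = (36.4 − 54.8)/avg = -18.4/45.6 = -0.403508…
E_cross = (21180/24280) / (-18.4/45.6) = -2.1618…
E_cross < 0 ⇒ the goods are complements.

-2.16; complements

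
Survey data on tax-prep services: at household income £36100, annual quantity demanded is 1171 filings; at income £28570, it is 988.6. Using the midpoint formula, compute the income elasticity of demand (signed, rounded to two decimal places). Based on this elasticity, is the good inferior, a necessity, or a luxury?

%ΔQ = (988.6 − 1171)/[( 1171 + 988.6)/2] = -182.4/1079.8 = -0.168920…
%ΔIncome = (28570 − 36100)/[( 36100 + 28570)/2] = -7530/32335 = -0.232874…
E_income = (-182.4/1079.8) / (-7530/32335) = 0.7253…
0 < E_income < 1 ⇒ normal good, necessity.

0.73; necessity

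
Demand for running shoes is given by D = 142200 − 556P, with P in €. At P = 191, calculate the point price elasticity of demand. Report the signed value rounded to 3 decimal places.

-2.950

dD/dP = −556. At P = 191, D = 142200 − 556(191) = 36004.
Ed = (dD/dP)·(P/D) = −556 × (191/36004) = -2.94956…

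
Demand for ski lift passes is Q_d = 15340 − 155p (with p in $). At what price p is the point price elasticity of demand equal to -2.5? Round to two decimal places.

70.69

Ed = −155p/(15340 − 155p). Set this equal to -2.5:
155p = 2.5·(15340 − 155p) ⇒ 155p(1 + 2.5) = 2.5·15340
p = 2.5·15340 / (155·3.5) = 70.6912…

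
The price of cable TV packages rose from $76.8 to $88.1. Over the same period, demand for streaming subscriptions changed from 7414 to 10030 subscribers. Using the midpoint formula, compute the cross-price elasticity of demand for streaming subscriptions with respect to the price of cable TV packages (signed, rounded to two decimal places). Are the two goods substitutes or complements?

%ΔQ_{streaming subscriptions} = (10030 − 7414)/avg = 2616/8722 = 0.299931…
%ΔP_{cable TV packages} = (88.1 − 76.8)/avg = 11.3/82.45 = 0.137052…
E_cross = (2616/8722) / (11.3/82.45) = 2.1884…
E_cross > 0 ⇒ the goods are substitutes.

2.19; substitutes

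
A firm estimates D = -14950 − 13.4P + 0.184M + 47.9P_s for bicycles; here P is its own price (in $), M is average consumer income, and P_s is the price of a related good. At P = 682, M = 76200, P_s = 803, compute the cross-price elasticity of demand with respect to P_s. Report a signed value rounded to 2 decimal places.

1.35

At the given values, D = -14950 − 13.4(682) + 0.184(76200) + 47.9(803) = 28395.7.
∂D/∂P_s = 47.9.
E = (47.9) × (803/28395.7) = 1.3545…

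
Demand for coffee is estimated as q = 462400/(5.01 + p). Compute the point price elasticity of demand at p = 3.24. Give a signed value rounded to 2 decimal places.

-0.39

dq/dp = −462400/(5.01 + p)² = -6793.76. At p = 3.24, q = 56048.5.
Ed = (dq/dp)·(p/q) = (-6793.76) × (3.24/56048.5) = -0.3927…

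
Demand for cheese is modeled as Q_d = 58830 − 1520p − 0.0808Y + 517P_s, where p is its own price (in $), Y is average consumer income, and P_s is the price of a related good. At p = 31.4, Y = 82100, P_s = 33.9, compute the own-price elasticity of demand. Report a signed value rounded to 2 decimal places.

At the given values, Q_d = 58830 − 1520(31.4) − 0.0808(82100) + 517(33.9) = 21994.62.
∂Q_d/∂p = −1520.
E = (-1520) × (31.4/21994.62) = -2.1699…

-2.17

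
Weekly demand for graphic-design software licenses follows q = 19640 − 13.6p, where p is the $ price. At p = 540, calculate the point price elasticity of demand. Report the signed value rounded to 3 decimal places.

-0.597

dq/dp = −13.6. At p = 540, q = 19640 − 13.6(540) = 12296.
Ed = (dq/dp)·(p/q) = −13.6 × (540/12296) = -0.59726…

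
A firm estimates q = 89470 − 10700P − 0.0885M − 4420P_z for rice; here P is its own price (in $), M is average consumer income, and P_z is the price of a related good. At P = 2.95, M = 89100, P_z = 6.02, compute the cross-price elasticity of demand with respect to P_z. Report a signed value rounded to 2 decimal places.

-1.14

At the given values, q = 89470 − 10700(2.95) − 0.0885(89100) − 4420(6.02) = 23411.25.
∂q/∂P_z = -4420.
E = (-4420) × (6.02/23411.25) = -1.1365…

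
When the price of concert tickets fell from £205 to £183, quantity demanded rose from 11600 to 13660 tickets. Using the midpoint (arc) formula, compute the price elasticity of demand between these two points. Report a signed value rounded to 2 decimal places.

-1.44

%ΔQ = (13660 − 11600) / [(11600 + 13660)/2] = 2060/12630 = 0.163103…
%ΔP = (183 − 205) / [(205 + 183)/2] = -22/194 = -0.113402…
Arc Ed = %ΔQ / %ΔP = (2060/12630) / (-22/194) = -1.4382…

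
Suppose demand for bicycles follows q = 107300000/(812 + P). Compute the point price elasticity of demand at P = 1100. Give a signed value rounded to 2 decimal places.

-0.58

dq/dP = −107300000/(812 + P)² = -29.3511. At P = 1100, q = 56119.2.
Ed = (dq/dP)·(P/q) = (-29.3511) × (1100/56119.2) = -0.5753…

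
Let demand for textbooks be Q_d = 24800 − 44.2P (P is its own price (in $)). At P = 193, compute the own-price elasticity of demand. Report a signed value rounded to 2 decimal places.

At the given values, Q_d = 24800 − 44.2(193) = 16269.4.
∂Q_d/∂P = −44.2.
E = (-44.2) × (193/16269.4) = -0.5243…

-0.52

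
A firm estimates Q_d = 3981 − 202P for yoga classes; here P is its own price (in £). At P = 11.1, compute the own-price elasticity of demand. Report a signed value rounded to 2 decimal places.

At the given values, Q_d = 3981 − 202(11.1) = 1738.8.
∂Q_d/∂P = −202.
E = (-202) × (11.1/1738.8) = -1.2895…

-1.29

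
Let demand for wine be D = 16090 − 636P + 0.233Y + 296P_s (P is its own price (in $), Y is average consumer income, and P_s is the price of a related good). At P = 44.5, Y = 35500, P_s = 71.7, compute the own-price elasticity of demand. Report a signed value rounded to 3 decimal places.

-1.638

At the given values, D = 16090 − 636(44.5) + 0.233(35500) + 296(71.7) = 17282.7.
∂D/∂P = −636.
E = (-636) × (44.5/17282.7) = -1.63759…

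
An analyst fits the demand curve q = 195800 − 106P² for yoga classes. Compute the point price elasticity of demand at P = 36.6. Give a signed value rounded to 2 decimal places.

-5.28

dq/dP = −2·106·P = -7759.2. At P = 36.6, q = 53806.64.
Ed = (dq/dP)·(P/q) = (-7759.2) × (36.6/53806.64) = -5.2779…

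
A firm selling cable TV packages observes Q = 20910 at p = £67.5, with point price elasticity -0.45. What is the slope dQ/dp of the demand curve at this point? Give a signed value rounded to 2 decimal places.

-139.40

Ed = (dQ/dp)·(p/Q) ⇒ dQ/dp = Ed·Q/p = (-0.45)·20910/67.5 = -139.4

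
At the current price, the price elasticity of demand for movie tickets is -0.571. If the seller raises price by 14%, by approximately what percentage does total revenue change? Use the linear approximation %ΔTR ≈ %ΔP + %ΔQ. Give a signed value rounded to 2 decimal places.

+6.01%

%ΔQ ≈ Ed × %ΔP = (-0.571) × (+14%) = -7.9940%
%ΔTR ≈ %ΔP + %ΔQ = (+14%) + (-7.9940%) = +6.0060%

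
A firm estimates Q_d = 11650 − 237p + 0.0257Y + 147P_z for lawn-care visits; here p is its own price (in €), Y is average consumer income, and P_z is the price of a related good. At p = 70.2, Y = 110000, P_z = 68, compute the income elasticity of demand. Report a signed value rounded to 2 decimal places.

0.36

At the given values, Q_d = 11650 − 237(70.2) + 0.0257(110000) + 147(68) = 7835.6.
∂Q_d/∂Y = 0.0257.
E = (0.0257) × (110000/7835.6) = 0.3607…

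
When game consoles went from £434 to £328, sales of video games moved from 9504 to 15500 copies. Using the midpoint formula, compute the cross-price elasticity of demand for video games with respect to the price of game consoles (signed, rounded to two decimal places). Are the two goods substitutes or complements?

%ΔQ_{video games} = (15500 − 9504)/avg = 5996/12502 = 0.479603…
%ΔP_{game consoles} = (328 − 434)/avg = -106/381 = -0.278215…
E_cross = (5996/12502) / (-106/381) = -1.7238…
E_cross < 0 ⇒ the goods are complements.

-1.72; complements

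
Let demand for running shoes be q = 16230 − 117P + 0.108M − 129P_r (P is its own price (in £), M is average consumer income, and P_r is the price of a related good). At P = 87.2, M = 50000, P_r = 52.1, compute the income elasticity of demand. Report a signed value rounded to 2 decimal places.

1.15

At the given values, q = 16230 − 117(87.2) + 0.108(50000) − 129(52.1) = 4706.7.
∂q/∂M = 0.108.
E = (0.108) × (50000/4706.7) = 1.1473…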